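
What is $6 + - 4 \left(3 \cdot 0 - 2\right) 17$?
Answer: $142$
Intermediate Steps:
$6 + - 4 \left(3 \cdot 0 - 2\right) 17 = 6 + - 4 \left(0 - 2\right) 17 = 6 + \left(-4\right) \left(-2\right) 17 = 6 + 8 \cdot 17 = 6 + 136 = 142$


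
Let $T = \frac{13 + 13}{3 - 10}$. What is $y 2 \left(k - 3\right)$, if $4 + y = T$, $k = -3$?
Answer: $\frac{648}{7} \approx 92.571$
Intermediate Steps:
$T = - \frac{26}{7}$ ($T = \frac{26}{-7} = 26 \left(- \frac{1}{7}\right) = - \frac{26}{7} \approx -3.7143$)
$y = - \frac{54}{7}$ ($y = -4 - \frac{26}{7} = - \frac{54}{7} \approx -7.7143$)
$y 2 \left(k - 3\right) = - \frac{54 \cdot 2 \left(-3 - 3\right)}{7} = - \frac{54 \cdot 2 \left(-6\right)}{7} = \left(- \frac{54}{7}\right) \left(-12\right) = \frac{648}{7}$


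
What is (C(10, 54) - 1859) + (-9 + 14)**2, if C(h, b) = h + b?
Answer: -1770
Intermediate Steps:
C(h, b) = b + h
(C(10, 54) - 1859) + (-9 + 14)**2 = ((54 + 10) - 1859) + (-9 + 14)**2 = (64 - 1859) + 5**2 = -1795 + 25 = -1770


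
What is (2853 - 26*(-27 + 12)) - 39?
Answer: 3204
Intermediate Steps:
(2853 - 26*(-27 + 12)) - 39 = (2853 - 26*(-15)) - 39 = (2853 + 390) - 39 = 3243 - 39 = 3204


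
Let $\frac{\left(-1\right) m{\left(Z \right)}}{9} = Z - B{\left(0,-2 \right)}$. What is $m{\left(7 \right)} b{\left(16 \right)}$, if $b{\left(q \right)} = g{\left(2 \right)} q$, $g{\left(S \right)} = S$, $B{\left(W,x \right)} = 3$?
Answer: $-1152$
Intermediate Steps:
$m{\left(Z \right)} = 27 - 9 Z$ ($m{\left(Z \right)} = - 9 \left(Z - 3\right) = - 9 \left(-3 + Z\right) = 27 - 9 Z$)
$b{\left(q \right)} = 2 q$
$m{\left(7 \right)} b{\left(16 \right)} = \left(27 - 63\right) 2 \cdot 16 = \left(27 - 63\right) 32 = \left(-36\right) 32 = -1152$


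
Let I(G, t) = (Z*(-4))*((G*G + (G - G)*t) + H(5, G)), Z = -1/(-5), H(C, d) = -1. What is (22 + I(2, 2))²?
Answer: 9604/25 ≈ 384.16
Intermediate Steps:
Z = ⅕ (Z = -1*(-⅕) = ⅕ ≈ 0.20000)
I(G, t) = ⅘ - 4*G²/5 (I(G, t) = ((⅕)*(-4))*((G*G + (G - G)*t) - 1) = -4*((G² + 0*t) - 1)/5 = -4*((G² + 0) - 1)/5 = -4*(G² - 1)/5 = -4*(-1 + G²)/5 = ⅘ - 4*G²/5)
(22 + I(2, 2))² = (22 + (⅘ - ⅘*2²))² = (22 + (⅘ - ⅘*4))² = (22 + (⅘ - 16/5))² = (22 - 12/5)² = (98/5)² = 9604/25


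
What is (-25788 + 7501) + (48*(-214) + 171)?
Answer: -28388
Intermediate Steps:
(-25788 + 7501) + (48*(-214) + 171) = -18287 + (-10272 + 171) = -18287 - 10101 = -28388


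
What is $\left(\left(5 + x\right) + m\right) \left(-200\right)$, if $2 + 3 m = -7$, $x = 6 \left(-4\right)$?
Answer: $4400$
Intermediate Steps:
$x = -24$
$m = -3$ ($m = - \frac{2}{3} + \frac{1}{3} \left(-7\right) = - \frac{2}{3} - \frac{7}{3} = -3$)
$\left(\left(5 + x\right) + m\right) \left(-200\right) = \left(\left(5 - 24\right) - 3\right) \left(-200\right) = \left(-19 - 3\right) \left(-200\right) = \left(-22\right) \left(-200\right) = 4400$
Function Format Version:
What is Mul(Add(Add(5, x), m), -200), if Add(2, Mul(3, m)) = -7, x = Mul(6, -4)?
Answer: 4400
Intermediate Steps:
x = -24
m = -3 (m = Add(Rational(-2, 3), Mul(Rational(1, 3), -7)) = Add(Rational(-2, 3), Rational(-7, 3)) = -3)
Mul(Add(Add(5, x), m), -200) = Mul(Add(Add(5, -24), -3), -200) = Mul(Add(-19, -3), -200) = Mul(-22, -200) = 4400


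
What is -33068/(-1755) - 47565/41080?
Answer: 19614721/1109160 ≈ 17.684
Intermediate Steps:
-33068/(-1755) - 47565/41080 = -33068*(-1/1755) - 47565*1/41080 = 33068/1755 - 9513/8216 = 19614721/1109160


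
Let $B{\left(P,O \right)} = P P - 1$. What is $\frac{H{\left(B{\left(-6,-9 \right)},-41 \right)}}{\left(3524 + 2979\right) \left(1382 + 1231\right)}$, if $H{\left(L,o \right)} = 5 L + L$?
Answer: $\frac{10}{809159} \approx 1.2359 \cdot 10^{-5}$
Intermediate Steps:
$B{\left(P,O \right)} = -1 + P^{2}$ ($B{\left(P,O \right)} = P^{2} - 1 = -1 + P^{2}$)
$H{\left(L,o \right)} = 6 L$
$\frac{H{\left(B{\left(-6,-9 \right)},-41 \right)}}{\left(3524 + 2979\right) \left(1382 + 1231\right)} = \frac{6 \left(-1 + \left(-6\right)^{2}\right)}{\left(3524 + 2979\right) \left(1382 + 1231\right)} = \frac{6 \left(-1 + 36\right)}{6503 \cdot 2613} = \frac{6 \cdot 35}{16992339} = 210 \cdot \frac{1}{16992339} = \frac{10}{809159}$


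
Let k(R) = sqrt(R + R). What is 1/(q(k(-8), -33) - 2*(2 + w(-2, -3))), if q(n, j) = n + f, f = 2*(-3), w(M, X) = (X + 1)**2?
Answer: -9/170 - I/85 ≈ -0.052941 - 0.011765*I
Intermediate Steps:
k(R) = sqrt(2)*sqrt(R) (k(R) = sqrt(2*R) = sqrt(2)*sqrt(R))
w(M, X) = (1 + X)**2
f = -6
q(n, j) = -6 + n (q(n, j) = n - 6 = -6 + n)
1/(q(k(-8), -33) - 2*(2 + w(-2, -3))) = 1/((-6 + sqrt(2)*sqrt(-8)) - 2*(2 + (1 - 3)**2)) = 1/((-6 + sqrt(2)*(2*I*sqrt(2))) - 2*(2 + (-2)**2)) = 1/((-6 + 4*I) - 2*(2 + 4)) = 1/((-6 + 4*I) - 2*6) = 1/((-6 + 4*I) - 12) = 1/(-18 + 4*I) = (-18 - 4*I)/340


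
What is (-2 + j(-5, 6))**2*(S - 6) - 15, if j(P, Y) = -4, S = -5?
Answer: -411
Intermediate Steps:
(-2 + j(-5, 6))**2*(S - 6) - 15 = (-2 - 4)**2*(-5 - 6) - 15 = (-6)**2*(-11) - 15 = 36*(-11) - 15 = -396 - 15 = -411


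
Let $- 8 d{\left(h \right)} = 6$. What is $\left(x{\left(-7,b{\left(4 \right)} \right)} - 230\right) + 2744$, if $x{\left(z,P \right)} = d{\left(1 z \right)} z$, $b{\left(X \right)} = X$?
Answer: $\frac{10077}{4} \approx 2519.3$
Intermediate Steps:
$d{\left(h \right)} = - \frac{3}{4}$ ($d{\left(h \right)} = \left(- \frac{1}{8}\right) 6 = - \frac{3}{4}$)
$x{\left(z,P \right)} = - \frac{3 z}{4}$
$\left(x{\left(-7,b{\left(4 \right)} \right)} - 230\right) + 2744 = \left(\left(- \frac{3}{4}\right) \left(-7\right) - 230\right) + 2744 = \left(\frac{21}{4} - 230\right) + 2744 = - \frac{899}{4} + 2744 = \frac{10077}{4}$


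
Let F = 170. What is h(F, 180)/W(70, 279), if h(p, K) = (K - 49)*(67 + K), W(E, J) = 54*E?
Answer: 32357/3780 ≈ 8.5601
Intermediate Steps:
h(p, K) = (-49 + K)*(67 + K)
h(F, 180)/W(70, 279) = (-3283 + 180² + 18*180)/((54*70)) = (-3283 + 32400 + 3240)/3780 = 32357*(1/3780) = 32357/3780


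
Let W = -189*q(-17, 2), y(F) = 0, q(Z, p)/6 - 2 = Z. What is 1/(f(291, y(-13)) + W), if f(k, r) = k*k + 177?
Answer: 1/101868 ≈ 9.8166e-6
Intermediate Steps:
q(Z, p) = 12 + 6*Z
f(k, r) = 177 + k² (f(k, r) = k² + 177 = 177 + k²)
W = 17010 (W = -189*(12 + 6*(-17)) = -189*(12 - 102) = -189*(-90) = 17010)
1/(f(291, y(-13)) + W) = 1/((177 + 291²) + 17010) = 1/((177 + 84681) + 17010) = 1/(84858 + 17010) = 1/101868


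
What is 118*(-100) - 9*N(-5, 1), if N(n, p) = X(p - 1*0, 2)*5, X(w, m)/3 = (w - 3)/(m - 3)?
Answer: -12070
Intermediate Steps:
X(w, m) = 3*(-3 + w)/(-3 + m) (X(w, m) = 3*((w - 3)/(m - 3)) = 3*((-3 + w)/(-3 + m)) = 3*(-3 + w)/(-3 + m))
N(n, p) = 45 - 15*p (N(n, p) = (3*(-3 + (p - 1*0))/(-3 + 2))*5 = (3*(-3 + (p + 0))/(-1))*5 = (3*(-1)*(-3 + p))*5 = (9 - 3*p)*5 = 45 - 15*p)
118*(-100) - 9*N(-5, 1) = 118*(-100) - 9*(45 - 15*1) = -11800 - 9*(45 - 15) = -11800 - 9*30 = -11800 - 270 = -12070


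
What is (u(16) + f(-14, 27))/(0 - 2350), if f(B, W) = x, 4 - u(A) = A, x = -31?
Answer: 43/2350 ≈ 0.018298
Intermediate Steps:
u(A) = 4 - A
f(B, W) = -31
(u(16) + f(-14, 27))/(0 - 2350) = ((4 - 1*16) - 31)/(0 - 2350) = ((4 - 16) - 31)/(-2350) = (-12 - 31)*(-1/2350) = -43*(-1/2350) = 43/2350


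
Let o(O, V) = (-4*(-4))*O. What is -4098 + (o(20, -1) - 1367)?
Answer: -5145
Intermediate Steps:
o(O, V) = 16*O
-4098 + (o(20, -1) - 1367) = -4098 + (16*20 - 1367) = -4098 + (320 - 1367) = -4098 - 1047 = -5145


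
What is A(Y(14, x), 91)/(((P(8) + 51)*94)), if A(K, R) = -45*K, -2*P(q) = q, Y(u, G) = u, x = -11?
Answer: -315/2209 ≈ -0.14260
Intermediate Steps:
P(q) = -q/2
A(Y(14, x), 91)/(((P(8) + 51)*94)) = (-45*14)/(((-½*8 + 51)*94)) = -630*1/(94*(-4 + 51)) = -630/(47*94) = -630/4418 = -630*1/4418 = -315/2209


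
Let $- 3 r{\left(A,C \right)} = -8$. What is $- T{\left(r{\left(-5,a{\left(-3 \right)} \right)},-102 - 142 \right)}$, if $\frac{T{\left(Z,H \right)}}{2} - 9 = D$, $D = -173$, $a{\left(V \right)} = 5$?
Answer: $328$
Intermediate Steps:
$r{\left(A,C \right)} = \frac{8}{3}$ ($r{\left(A,C \right)} = \left(- \frac{1}{3}\right) \left(-8\right) = \frac{8}{3}$)
$T{\left(Z,H \right)} = -328$ ($T{\left(Z,H \right)} = 18 + 2 \left(-173\right) = 18 - 346 = -328$)
$- T{\left(r{\left(-5,a{\left(-3 \right)} \right)},-102 - 142 \right)} = \left(-1\right) \left(-328\right) = 328$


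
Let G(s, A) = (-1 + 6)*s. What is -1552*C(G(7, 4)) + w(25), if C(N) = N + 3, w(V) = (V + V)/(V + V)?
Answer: -58975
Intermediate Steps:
G(s, A) = 5*s
w(V) = 1 (w(V) = (2*V)/((2*V)) = (2*V)*(1/(2*V)) = 1)
C(N) = 3 + N
-1552*C(G(7, 4)) + w(25) = -1552*(3 + 5*7) + 1 = -1552*(3 + 35) + 1 = -1552*38 + 1 = -58976 + 1 = -58975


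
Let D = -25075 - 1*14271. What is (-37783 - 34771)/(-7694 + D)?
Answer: 36277/23520 ≈ 1.5424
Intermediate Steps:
D = -39346 (D = -25075 - 14271 = -39346)
(-37783 - 34771)/(-7694 + D) = (-37783 - 34771)/(-7694 - 39346) = -72554/(-47040) = -72554*(-1/47040) = 36277/23520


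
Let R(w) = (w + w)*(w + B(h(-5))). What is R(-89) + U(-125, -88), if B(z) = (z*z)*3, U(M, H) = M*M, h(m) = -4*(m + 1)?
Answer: -105237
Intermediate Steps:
h(m) = -4 - 4*m (h(m) = -4*(1 + m) = -4 - 4*m)
U(M, H) = M²
B(z) = 3*z² (B(z) = z²*3 = 3*z²)
R(w) = 2*w*(768 + w) (R(w) = (w + w)*(w + 3*(-4 - 4*(-5))²) = (2*w)*(w + 3*(-4 + 20)²) = (2*w)*(w + 3*16²) = (2*w)*(w + 3*256) = (2*w)*(w + 768) = (2*w)*(768 + w) = 2*w*(768 + w))
R(-89) + U(-125, -88) = 2*(-89)*(768 - 89) + (-125)² = 2*(-89)*679 + 15625 = -120862 + 15625 = -105237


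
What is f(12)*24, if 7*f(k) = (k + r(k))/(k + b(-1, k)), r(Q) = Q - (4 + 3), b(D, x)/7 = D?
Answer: 408/35 ≈ 11.657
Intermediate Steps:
b(D, x) = 7*D
r(Q) = -7 + Q (r(Q) = Q - 1*7 = Q - 7 = -7 + Q)
f(k) = (-7 + 2*k)/(7*(-7 + k)) (f(k) = ((k + (-7 + k))/(k + 7*(-1)))/7 = ((-7 + 2*k)/(k - 7))/7 = ((-7 + 2*k)/(-7 + k))/7 = (-7 + 2*k)/(7*(-7 + k)))
f(12)*24 = ((-7 + 2*12)/(7*(-7 + 12)))*24 = ((⅐)*(-7 + 24)/5)*24 = ((⅐)*(⅕)*17)*24 = (17/35)*24 = 408/35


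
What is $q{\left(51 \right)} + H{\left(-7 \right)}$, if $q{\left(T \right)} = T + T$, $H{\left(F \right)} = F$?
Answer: $95$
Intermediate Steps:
$q{\left(T \right)} = 2 T$
$q{\left(51 \right)} + H{\left(-7 \right)} = 2 \cdot 51 - 7 = 102 - 7 = 95$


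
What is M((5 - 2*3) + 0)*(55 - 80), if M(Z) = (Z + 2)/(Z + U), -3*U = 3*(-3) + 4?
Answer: -75/2 ≈ -37.500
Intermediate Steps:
U = 5/3 (U = -(3*(-3) + 4)/3 = -(-9 + 4)/3 = -⅓*(-5) = 5/3 ≈ 1.6667)
M(Z) = (2 + Z)/(5/3 + Z) (M(Z) = (Z + 2)/(Z + 5/3) = (2 + Z)/(5/3 + Z))
M((5 - 2*3) + 0)*(55 - 80) = (3*(2 + ((5 - 2*3) + 0))/(5 + 3*((5 - 2*3) + 0)))*(55 - 80) = (3*(2 + ((5 - 6) + 0))/(5 + 3*((5 - 6) + 0)))*(-25) = (3*(2 + (-1 + 0))/(5 + 3*(-1 + 0)))*(-25) = (3*(2 - 1)/(5 + 3*(-1)))*(-25) = (3*1/(5 - 3))*(-25) = (3*1/2)*(-25) = (3*(½)*1)*(-25) = (3/2)*(-25) = -75/2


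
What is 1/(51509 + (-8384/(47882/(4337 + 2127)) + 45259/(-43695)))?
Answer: 1046101995/52698576854576 ≈ 1.9851e-5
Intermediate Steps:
1/(51509 + (-8384/(47882/(4337 + 2127)) + 45259/(-43695))) = 1/(51509 + (-8384/(47882/6464) + 45259*(-1/43695))) = 1/(51509 + (-8384/(47882*(1/6464)) - 45259/43695)) = 1/(51509 + (-8384/23941/3232 - 45259/43695)) = 1/(51509 + (-8384*3232/23941 - 45259/43695)) = 1/(51509 + (-27097088/23941 - 45259/43695)) = 1/(51509 - 1185090805879/1046101995) = 1/(52698576854576/1046101995) = 1046101995/52698576854576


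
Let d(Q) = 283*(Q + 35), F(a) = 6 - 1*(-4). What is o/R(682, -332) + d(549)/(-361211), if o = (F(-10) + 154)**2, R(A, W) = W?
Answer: -2442500340/29980513 ≈ -81.470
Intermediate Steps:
F(a) = 10 (F(a) = 6 + 4 = 10)
d(Q) = 9905 + 283*Q (d(Q) = 283*(35 + Q) = 9905 + 283*Q)
o = 26896 (o = (10 + 154)**2 = 164**2 = 26896)
o/R(682, -332) + d(549)/(-361211) = 26896/(-332) + (9905 + 283*549)/(-361211) = 26896*(-1/332) + (9905 + 155367)*(-1/361211) = -6724/83 + 165272*(-1/361211) = -6724/83 - 165272/361211 = -2442500340/29980513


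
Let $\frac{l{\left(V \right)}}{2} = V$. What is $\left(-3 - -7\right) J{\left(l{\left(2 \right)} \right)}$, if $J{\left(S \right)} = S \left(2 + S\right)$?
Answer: $96$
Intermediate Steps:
$l{\left(V \right)} = 2 V$
$\left(-3 - -7\right) J{\left(l{\left(2 \right)} \right)} = \left(-3 - -7\right) 2 \cdot 2 \left(2 + 2 \cdot 2\right) = \left(-3 + 7\right) 4 \left(2 + 4\right) = 4 \cdot 4 \cdot 6 = 4 \cdot 24 = 96$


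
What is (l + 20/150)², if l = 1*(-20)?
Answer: 88804/225 ≈ 394.68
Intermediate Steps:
l = -20
(l + 20/150)² = (-20 + 20/150)² = (-20 + 20*(1/150))² = (-20 + 2/15)² = (-298/15)² = 88804/225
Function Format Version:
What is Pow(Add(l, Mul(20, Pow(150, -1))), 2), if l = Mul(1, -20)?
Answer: Rational(88804, 225) ≈ 394.68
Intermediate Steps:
l = -20
Pow(Add(l, Mul(20, Pow(150, -1))), 2) = Pow(Add(-20, Mul(20, Pow(150, -1))), 2) = Pow(Add(-20, Mul(20, Rational(1, 150))), 2) = Pow(Add(-20, Rational(2, 15)), 2) = Pow(Rational(-298, 15), 2) = Rational(88804, 225)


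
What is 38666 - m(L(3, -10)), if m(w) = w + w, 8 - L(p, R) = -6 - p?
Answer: 38632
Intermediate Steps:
L(p, R) = 14 + p (L(p, R) = 8 - (-6 - p) = 8 + (6 + p) = 14 + p)
m(w) = 2*w
38666 - m(L(3, -10)) = 38666 - 2*(14 + 3) = 38666 - 2*17 = 38666 - 1*34 = 38666 - 34 = 38632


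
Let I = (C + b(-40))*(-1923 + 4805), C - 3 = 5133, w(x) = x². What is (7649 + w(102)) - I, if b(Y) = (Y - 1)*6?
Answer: -14074927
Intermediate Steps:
b(Y) = -6 + 6*Y (b(Y) = (-1 + Y)*6 = -6 + 6*Y)
C = 5136 (C = 3 + 5133 = 5136)
I = 14092980 (I = (5136 + (-6 + 6*(-40)))*(-1923 + 4805) = (5136 + (-6 - 240))*2882 = (5136 - 246)*2882 = 4890*2882 = 14092980)
(7649 + w(102)) - I = (7649 + 102²) - 1*14092980 = (7649 + 10404) - 14092980 = 18053 - 14092980 = -14074927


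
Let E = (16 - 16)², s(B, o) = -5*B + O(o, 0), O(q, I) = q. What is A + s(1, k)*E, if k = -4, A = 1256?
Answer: 1256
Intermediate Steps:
s(B, o) = o - 5*B (s(B, o) = -5*B + o = o - 5*B)
E = 0 (E = 0² = 0)
A + s(1, k)*E = 1256 + (-4 - 5*1)*0 = 1256 + (-4 - 5)*0 = 1256 - 9*0 = 1256 + 0 = 1256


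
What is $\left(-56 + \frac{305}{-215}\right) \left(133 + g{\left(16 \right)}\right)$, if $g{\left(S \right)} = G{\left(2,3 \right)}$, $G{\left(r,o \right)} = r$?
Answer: $- \frac{333315}{43} \approx -7751.5$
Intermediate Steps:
$g{\left(S \right)} = 2$
$\left(-56 + \frac{305}{-215}\right) \left(133 + g{\left(16 \right)}\right) = \left(-56 + \frac{305}{-215}\right) \left(133 + 2\right) = \left(-56 + 305 \left(- \frac{1}{215}\right)\right) 135 = \left(-56 - \frac{61}{43}\right) 135 = \left(- \frac{2469}{43}\right) 135 = - \frac{333315}{43}$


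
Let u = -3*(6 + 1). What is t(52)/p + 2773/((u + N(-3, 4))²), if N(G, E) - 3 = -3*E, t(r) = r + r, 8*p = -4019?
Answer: 10395887/3617100 ≈ 2.8741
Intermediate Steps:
p = -4019/8 (p = (⅛)*(-4019) = -4019/8 ≈ -502.38)
t(r) = 2*r
u = -21 (u = -3*7 = -21)
N(G, E) = 3 - 3*E
t(52)/p + 2773/((u + N(-3, 4))²) = (2*52)/(-4019/8) + 2773/((-21 + (3 - 3*4))²) = 104*(-8/4019) + 2773/((-21 + (3 - 12))²) = -832/4019 + 2773/((-21 - 9)²) = -832/4019 + 2773/((-30)²) = -832/4019 + 2773/900 = 10395887/3617100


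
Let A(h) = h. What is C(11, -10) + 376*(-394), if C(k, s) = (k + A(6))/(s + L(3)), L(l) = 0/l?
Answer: -1481457/10 ≈ -1.4815e+5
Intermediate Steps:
L(l) = 0
C(k, s) = (6 + k)/s (C(k, s) = (k + 6)/(s + 0) = (6 + k)/s)
C(11, -10) + 376*(-394) = (6 + 11)/(-10) + 376*(-394) = -1/10*17 - 148144 = -17/10 - 148144 = -1481457/10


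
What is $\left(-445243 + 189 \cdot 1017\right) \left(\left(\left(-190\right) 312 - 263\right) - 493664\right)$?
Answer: $139977967210$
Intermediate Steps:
$\left(-445243 + 189 \cdot 1017\right) \left(\left(\left(-190\right) 312 - 263\right) - 493664\right) = \left(-445243 + 192213\right) \left(\left(-59280 - 263\right) - 493664\right) = - 253030 \left(-59543 - 493664\right) = \left(-253030\right) \left(-553207\right) = 139977967210$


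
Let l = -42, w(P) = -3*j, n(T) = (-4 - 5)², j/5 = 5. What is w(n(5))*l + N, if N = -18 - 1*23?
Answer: 3109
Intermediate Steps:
j = 25 (j = 5*5 = 25)
n(T) = 81 (n(T) = (-9)² = 81)
w(P) = -75 (w(P) = -3*25 = -75)
N = -41 (N = -18 - 23 = -41)
w(n(5))*l + N = -75*(-42) - 41 = 3150 - 41 = 3109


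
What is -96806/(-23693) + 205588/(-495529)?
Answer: 43099183890/11740568597 ≈ 3.6710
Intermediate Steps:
-96806/(-23693) + 205588/(-495529) = -96806*(-1/23693) + 205588*(-1/495529) = 96806/23693 - 205588/495529 = 43099183890/11740568597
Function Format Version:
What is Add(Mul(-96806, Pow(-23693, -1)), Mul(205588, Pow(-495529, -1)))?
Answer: Rational(43099183890, 11740568597) ≈ 3.6710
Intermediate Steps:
Add(Mul(-96806, Pow(-23693, -1)), Mul(205588, Pow(-495529, -1))) = Add(Mul(-96806, Rational(-1, 23693)), Mul(205588, Rational(-1, 495529))) = Add(Rational(96806, 23693), Rational(-205588, 495529)) = Rational(43099183890, 11740568597)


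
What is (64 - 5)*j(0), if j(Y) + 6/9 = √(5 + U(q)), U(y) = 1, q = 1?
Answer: -118/3 + 59*√6 ≈ 105.19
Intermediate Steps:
j(Y) = -⅔ + √6 (j(Y) = -⅔ + √(5 + 1) = -⅔ + √6)
(64 - 5)*j(0) = (64 - 5)*(-⅔ + √6) = 59*(-⅔ + √6) = -118/3 + 59*√6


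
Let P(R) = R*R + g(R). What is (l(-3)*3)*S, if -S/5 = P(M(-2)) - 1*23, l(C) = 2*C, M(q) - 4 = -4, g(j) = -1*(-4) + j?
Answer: -1710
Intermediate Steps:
g(j) = 4 + j
M(q) = 0 (M(q) = 4 - 4 = 0)
P(R) = 4 + R + R² (P(R) = R*R + (4 + R) = R² + (4 + R) = 4 + R + R²)
S = 95 (S = -5*((4 + 0 + 0²) - 1*23) = -5*((4 + 0 + 0) - 23) = -5*(4 - 23) = -5*(-19) = 95)
(l(-3)*3)*S = ((2*(-3))*3)*95 = -6*3*95 = -18*95 = -1710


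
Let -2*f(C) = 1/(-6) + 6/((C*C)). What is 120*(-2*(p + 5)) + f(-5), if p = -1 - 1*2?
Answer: -144011/300 ≈ -480.04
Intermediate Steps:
f(C) = 1/12 - 3/C**2 (f(C) = -(1/(-6) + 6/((C*C)))/2 = -(1*(-1/6) + 6/(C**2))/2 = -(-1/6 + 6/C**2)/2 = 1/12 - 3/C**2)
p = -3 (p = -1 - 2 = -3)
120*(-2*(p + 5)) + f(-5) = 120*(-2*(-3 + 5)) + (1/12 - 3/(-5)**2) = 120*(-2*2) + (1/12 - 3*1/25) = 120*(-4) + (1/12 - 3/25) = -480 - 11/300 = -144011/300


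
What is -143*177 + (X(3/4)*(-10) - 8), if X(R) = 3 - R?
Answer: -50683/2 ≈ -25342.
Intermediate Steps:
-143*177 + (X(3/4)*(-10) - 8) = -143*177 + ((3 - 3/4)*(-10) - 8) = -25311 + ((3 - 3/4)*(-10) - 8) = -25311 + ((3 - 1*¾)*(-10) - 8) = -25311 + ((3 - ¾)*(-10) - 8) = -25311 + ((9/4)*(-10) - 8) = -25311 + (-45/2 - 8) = -25311 - 61/2 = -50683/2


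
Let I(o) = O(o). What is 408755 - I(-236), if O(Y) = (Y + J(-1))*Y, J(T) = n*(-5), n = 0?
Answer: 353059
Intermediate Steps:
J(T) = 0 (J(T) = 0*(-5) = 0)
O(Y) = Y² (O(Y) = (Y + 0)*Y = Y*Y = Y²)
I(o) = o²
408755 - I(-236) = 408755 - 1*(-236)² = 408755 - 1*55696 = 408755 - 55696 = 353059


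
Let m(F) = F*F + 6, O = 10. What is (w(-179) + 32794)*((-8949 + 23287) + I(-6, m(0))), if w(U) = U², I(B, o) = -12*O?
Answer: 921824030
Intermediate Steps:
m(F) = 6 + F² (m(F) = F² + 6 = 6 + F²)
I(B, o) = -120 (I(B, o) = -12*10 = -120)
(w(-179) + 32794)*((-8949 + 23287) + I(-6, m(0))) = ((-179)² + 32794)*((-8949 + 23287) - 120) = (32041 + 32794)*(14338 - 120) = 64835*14218 = 921824030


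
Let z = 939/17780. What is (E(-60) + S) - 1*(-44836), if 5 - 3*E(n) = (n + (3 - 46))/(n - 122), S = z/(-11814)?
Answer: 40812387126391/910229320 ≈ 44838.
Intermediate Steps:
z = 939/17780 (z = 939*(1/17780) = 939/17780 ≈ 0.052812)
S = -313/70017640 (S = (939/17780)/(-11814) = (939/17780)*(-1/11814) = -313/70017640 ≈ -4.4703e-6)
E(n) = 5/3 - (-43 + n)/(3*(-122 + n)) (E(n) = 5/3 - (n + (3 - 46))/(3*(n - 122)) = 5/3 - (n - 43)/(3*(-122 + n)) = 5/3 - (-43 + n)/(3*(-122 + n)))
(E(-60) + S) - 1*(-44836) = ((-567 + 4*(-60))/(3*(-122 - 60)) - 313/70017640) - 1*(-44836) = ((⅓)*(-567 - 240)/(-182) - 313/70017640) + 44836 = ((⅓)*(-1/182)*(-807) - 313/70017640) + 44836 = (269/182 - 313/70017640) + 44836 = 1345334871/910229320 + 44836 = 40812387126391/910229320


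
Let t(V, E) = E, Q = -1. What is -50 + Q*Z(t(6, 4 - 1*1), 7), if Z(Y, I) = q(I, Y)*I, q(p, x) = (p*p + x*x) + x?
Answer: -477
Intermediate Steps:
q(p, x) = x + p**2 + x**2 (q(p, x) = (p**2 + x**2) + x = x + p**2 + x**2)
Z(Y, I) = I*(Y + I**2 + Y**2) (Z(Y, I) = (Y + I**2 + Y**2)*I = I*(Y + I**2 + Y**2))
-50 + Q*Z(t(6, 4 - 1*1), 7) = -50 - 7*((4 - 1*1) + 7**2 + (4 - 1*1)**2) = -50 - 7*((4 - 1) + 49 + (4 - 1)**2) = -50 - 7*(3 + 49 + 3**2) = -50 - 7*(3 + 49 + 9) = -50 - 7*61 = -50 - 1*427 = -50 - 427 = -477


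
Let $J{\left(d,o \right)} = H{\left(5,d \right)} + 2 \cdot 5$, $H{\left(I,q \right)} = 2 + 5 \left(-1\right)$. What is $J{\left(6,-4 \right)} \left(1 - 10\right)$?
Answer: $-63$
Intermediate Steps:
$H{\left(I,q \right)} = -3$ ($H{\left(I,q \right)} = 2 - 5 = -3$)
$J{\left(d,o \right)} = 7$ ($J{\left(d,o \right)} = -3 + 2 \cdot 5 = -3 + 10 = 7$)
$J{\left(6,-4 \right)} \left(1 - 10\right) = 7 \left(1 - 10\right) = 7 \left(-9\right) = -63$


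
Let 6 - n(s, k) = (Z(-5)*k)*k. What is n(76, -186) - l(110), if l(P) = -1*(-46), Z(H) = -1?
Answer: 34556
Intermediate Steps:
l(P) = 46
n(s, k) = 6 + k**2 (n(s, k) = 6 - (-k)*k = 6 - (-1)*k**2 = 6 + k**2)
n(76, -186) - l(110) = (6 + (-186)**2) - 1*46 = (6 + 34596) - 46 = 34602 - 46 = 34556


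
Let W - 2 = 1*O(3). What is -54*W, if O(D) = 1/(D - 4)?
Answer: -54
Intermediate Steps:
O(D) = 1/(-4 + D)
W = 1 (W = 2 + 1/(-4 + 3) = 2 + 1/(-1) = 2 + 1*(-1) = 2 - 1 = 1)
-54*W = -54*1 = -54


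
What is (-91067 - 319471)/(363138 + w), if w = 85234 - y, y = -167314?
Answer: -205269/307843 ≈ -0.66680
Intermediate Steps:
w = 252548 (w = 85234 - 1*(-167314) = 85234 + 167314 = 252548)
(-91067 - 319471)/(363138 + w) = (-91067 - 319471)/(363138 + 252548) = -410538/615686 = -410538*1/615686 = -205269/307843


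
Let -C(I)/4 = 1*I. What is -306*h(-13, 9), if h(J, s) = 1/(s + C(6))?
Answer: 102/5 ≈ 20.400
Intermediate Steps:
C(I) = -4*I
h(J, s) = 1/(-24 + s) (h(J, s) = 1/(s - 4*6) = 1/(s - 24) = 1/(-24 + s))
-306*h(-13, 9) = -306/(-24 + 9) = -306/(-15) = -306*(-1/15) = 102/5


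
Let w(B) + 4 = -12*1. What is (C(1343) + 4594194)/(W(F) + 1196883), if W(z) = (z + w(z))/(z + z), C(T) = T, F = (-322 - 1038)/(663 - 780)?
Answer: 390620645/101735039 ≈ 3.8396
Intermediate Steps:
w(B) = -16 (w(B) = -4 - 12*1 = -4 - 12 = -16)
F = 1360/117 (F = -1360/(-117) = -1360*(-1/117) = 1360/117 ≈ 11.624)
W(z) = (-16 + z)/(2*z) (W(z) = (z - 16)/(z + z) = (-16 + z)/((2*z)) = (-16 + z)*(1/(2*z)) = (-16 + z)/(2*z))
(C(1343) + 4594194)/(W(F) + 1196883) = (1343 + 4594194)/((-16 + 1360/117)/(2*(1360/117)) + 1196883) = 4595537/((½)*(117/1360)*(-512/117) + 1196883) = 4595537/(-16/85 + 1196883) = 4595537/(101735039/85) = 4595537*(85/101735039) = 390620645/101735039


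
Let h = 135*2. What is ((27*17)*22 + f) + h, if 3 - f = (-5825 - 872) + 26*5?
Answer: 16938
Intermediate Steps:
f = 6570 (f = 3 - ((-5825 - 872) + 26*5) = 3 - (-6697 + 130) = 3 - 1*(-6567) = 3 + 6567 = 6570)
h = 270
((27*17)*22 + f) + h = ((27*17)*22 + 6570) + 270 = (459*22 + 6570) + 270 = (10098 + 6570) + 270 = 16668 + 270 = 16938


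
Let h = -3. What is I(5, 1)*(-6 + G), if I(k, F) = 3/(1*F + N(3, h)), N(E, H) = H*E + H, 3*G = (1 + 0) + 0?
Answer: 17/11 ≈ 1.5455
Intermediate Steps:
G = 1/3 (G = ((1 + 0) + 0)/3 = (1 + 0)/3 = (1/3)*1 = 1/3 ≈ 0.33333)
N(E, H) = H + E*H (N(E, H) = E*H + H = H + E*H)
I(k, F) = 3/(-12 + F) (I(k, F) = 3/(1*F - 3*(1 + 3)) = 3/(F - 3*4) = 3/(F - 12) = 3/(-12 + F))
I(5, 1)*(-6 + G) = (3/(-12 + 1))*(-6 + 1/3) = (3/(-11))*(-17/3) = (3*(-1/11))*(-17/3) = -3/11*(-17/3) = 17/11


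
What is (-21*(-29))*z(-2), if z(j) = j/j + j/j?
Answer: 1218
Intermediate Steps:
z(j) = 2 (z(j) = 1 + 1 = 2)
(-21*(-29))*z(-2) = -21*(-29)*2 = 609*2 = 1218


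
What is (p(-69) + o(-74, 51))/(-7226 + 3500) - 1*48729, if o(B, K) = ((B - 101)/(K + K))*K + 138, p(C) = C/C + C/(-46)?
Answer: -181564307/3726 ≈ -48729.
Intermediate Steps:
p(C) = 1 - C/46 (p(C) = 1 + C*(-1/46) = 1 - C/46)
o(B, K) = 175/2 + B/2 (o(B, K) = ((-101 + B)/((2*K)))*K + 138 = ((-101 + B)*(1/(2*K)))*K + 138 = ((-101 + B)/(2*K))*K + 138 = (-101/2 + B/2) + 138 = 175/2 + B/2)
(p(-69) + o(-74, 51))/(-7226 + 3500) - 1*48729 = ((1 - 1/46*(-69)) + (175/2 + (½)*(-74)))/(-7226 + 3500) - 1*48729 = ((1 + 3/2) + (175/2 - 37))/(-3726) - 48729 = (5/2 + 101/2)*(-1/3726) - 48729 = 53*(-1/3726) - 48729 = -53/3726 - 48729 = -181564307/3726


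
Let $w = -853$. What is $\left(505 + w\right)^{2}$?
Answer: $121104$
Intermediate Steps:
$\left(505 + w\right)^{2} = \left(505 - 853\right)^{2} = \left(-348\right)^{2} = 121104$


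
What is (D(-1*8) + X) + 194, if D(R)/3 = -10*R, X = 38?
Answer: 472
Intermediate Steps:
D(R) = -30*R (D(R) = 3*(-10*R) = -30*R)
(D(-1*8) + X) + 194 = (-(-30)*8 + 38) + 194 = (-30*(-8) + 38) + 194 = (240 + 38) + 194 = 278 + 194 = 472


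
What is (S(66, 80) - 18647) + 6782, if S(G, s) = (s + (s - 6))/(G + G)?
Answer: -71183/6 ≈ -11864.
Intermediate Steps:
S(G, s) = (-6 + 2*s)/(2*G) (S(G, s) = (s + (-6 + s))/((2*G)) = (-6 + 2*s)*(1/(2*G)) = (-6 + 2*s)/(2*G))
(S(66, 80) - 18647) + 6782 = ((-3 + 80)/66 - 18647) + 6782 = ((1/66)*77 - 18647) + 6782 = (7/6 - 18647) + 6782 = -111875/6 + 6782 = -71183/6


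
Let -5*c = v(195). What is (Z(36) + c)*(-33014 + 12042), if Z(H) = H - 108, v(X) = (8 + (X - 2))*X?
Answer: 165909492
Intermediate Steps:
v(X) = X*(6 + X) (v(X) = (8 + (-2 + X))*X = (6 + X)*X = X*(6 + X))
c = -7839 (c = -39*(6 + 195) = -39*201 = -⅕*39195 = -7839)
Z(H) = -108 + H
(Z(36) + c)*(-33014 + 12042) = ((-108 + 36) - 7839)*(-33014 + 12042) = (-72 - 7839)*(-20972) = -7911*(-20972) = 165909492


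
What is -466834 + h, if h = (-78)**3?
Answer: -941386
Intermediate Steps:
h = -474552
-466834 + h = -466834 - 474552 = -941386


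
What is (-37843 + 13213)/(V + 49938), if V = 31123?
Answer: -24630/81061 ≈ -0.30385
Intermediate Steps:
(-37843 + 13213)/(V + 49938) = (-37843 + 13213)/(31123 + 49938) = -24630/81061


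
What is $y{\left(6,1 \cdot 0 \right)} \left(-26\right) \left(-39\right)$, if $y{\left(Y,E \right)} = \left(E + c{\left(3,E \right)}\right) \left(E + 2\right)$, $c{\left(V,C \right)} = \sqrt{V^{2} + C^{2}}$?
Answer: $6084$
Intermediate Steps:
$c{\left(V,C \right)} = \sqrt{C^{2} + V^{2}}$
$y{\left(Y,E \right)} = \left(2 + E\right) \left(E + \sqrt{9 + E^{2}}\right)$ ($y{\left(Y,E \right)} = \left(E + \sqrt{E^{2} + 3^{2}}\right) \left(E + 2\right) = \left(E + \sqrt{E^{2} + 9}\right) \left(2 + E\right) = \left(E + \sqrt{9 + E^{2}}\right) \left(2 + E\right) = \left(2 + E\right) \left(E + \sqrt{9 + E^{2}}\right)$)
$y{\left(6,1 \cdot 0 \right)} \left(-26\right) \left(-39\right) = \left(\left(1 \cdot 0\right)^{2} + 2 \cdot 1 \cdot 0 + 2 \sqrt{9 + \left(1 \cdot 0\right)^{2}} + 1 \cdot 0 \sqrt{9 + \left(1 \cdot 0\right)^{2}}\right) \left(-26\right) \left(-39\right) = \left(0^{2} + 2 \cdot 0 + 2 \sqrt{9 + 0^{2}} + 0 \sqrt{9 + 0^{2}}\right) \left(-26\right) \left(-39\right) = \left(0 + 0 + 2 \sqrt{9 + 0} + 0 \sqrt{9 + 0}\right) \left(-26\right) \left(-39\right) = \left(0 + 0 + 2 \sqrt{9} + 0 \sqrt{9}\right) \left(-26\right) \left(-39\right) = \left(0 + 0 + 2 \cdot 3 + 0 \cdot 3\right) \left(-26\right) \left(-39\right) = \left(0 + 0 + 6 + 0\right) \left(-26\right) \left(-39\right) = 6 \left(-26\right) \left(-39\right) = \left(-156\right) \left(-39\right) = 6084$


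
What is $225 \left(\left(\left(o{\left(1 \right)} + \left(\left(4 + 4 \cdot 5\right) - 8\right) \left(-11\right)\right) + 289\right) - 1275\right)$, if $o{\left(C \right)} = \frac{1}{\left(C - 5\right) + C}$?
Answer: $-261525$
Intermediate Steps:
$o{\left(C \right)} = \frac{1}{-5 + 2 C}$ ($o{\left(C \right)} = \frac{1}{\left(-5 + C\right) + C} = \frac{1}{-5 + 2 C}$)
$225 \left(\left(\left(o{\left(1 \right)} + \left(\left(4 + 4 \cdot 5\right) - 8\right) \left(-11\right)\right) + 289\right) - 1275\right) = 225 \left(\left(\left(\frac{1}{-5 + 2 \cdot 1} + \left(\left(4 + 4 \cdot 5\right) - 8\right) \left(-11\right)\right) + 289\right) - 1275\right) = 225 \left(\left(\left(\frac{1}{-5 + 2} + \left(\left(4 + 20\right) - 8\right) \left(-11\right)\right) + 289\right) - 1275\right) = 225 \left(\left(\left(\frac{1}{-3} + \left(24 - 8\right) \left(-11\right)\right) + 289\right) - 1275\right) = 225 \left(\left(\left(- \frac{1}{3} + 16 \left(-11\right)\right) + 289\right) - 1275\right) = 225 \left(\left(\left(- \frac{1}{3} - 176\right) + 289\right) - 1275\right) = 225 \left(\left(- \frac{529}{3} + 289\right) - 1275\right) = 225 \left(\frac{338}{3} - 1275\right) = 225 \left(- \frac{3487}{3}\right) = -261525$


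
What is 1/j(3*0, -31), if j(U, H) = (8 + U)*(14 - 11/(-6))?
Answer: 3/380 ≈ 0.0078947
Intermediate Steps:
j(U, H) = 380/3 + 95*U/6 (j(U, H) = (8 + U)*(14 - 11*(-1/6)) = (8 + U)*(14 + 11/6) = (8 + U)*(95/6) = 380/3 + 95*U/6)
1/j(3*0, -31) = 1/(380/3 + 95*(3*0)/6) = 1/(380/3 + (95/6)*0) = 1/(380/3 + 0) = 1/(380/3) = 3/380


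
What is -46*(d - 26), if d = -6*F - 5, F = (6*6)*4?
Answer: 41170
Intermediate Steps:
F = 144 (F = 36*4 = 144)
d = -869 (d = -6*144 - 5 = -864 - 5 = -869)
-46*(d - 26) = -46*(-869 - 26) = -46*(-895) = 41170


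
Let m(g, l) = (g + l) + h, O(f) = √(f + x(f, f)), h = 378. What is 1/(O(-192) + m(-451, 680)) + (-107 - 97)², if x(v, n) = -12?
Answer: 15341863855/368653 - 2*I*√51/368653 ≈ 41616.0 - 3.8743e-5*I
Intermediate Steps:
O(f) = √(-12 + f) (O(f) = √(f - 12) = √(-12 + f))
m(g, l) = 378 + g + l (m(g, l) = (g + l) + 378 = 378 + g + l)
1/(O(-192) + m(-451, 680)) + (-107 - 97)² = 1/(√(-12 - 192) + (378 - 451 + 680)) + (-107 - 97)² = 1/(√(-204) + 607) + (-204)² = 1/(2*I*√51 + 607) + 41616 = 1/(607 + 2*I*√51) + 41616 = 41616 + 1/(607 + 2*I*√51)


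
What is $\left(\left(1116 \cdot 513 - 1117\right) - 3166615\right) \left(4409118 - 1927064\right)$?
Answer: $-6441486110096$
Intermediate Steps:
$\left(\left(1116 \cdot 513 - 1117\right) - 3166615\right) \left(4409118 - 1927064\right) = \left(\left(572508 - 1117\right) - 3166615\right) 2482054 = \left(571391 - 3166615\right) 2482054 = \left(-2595224\right) 2482054 = -6441486110096$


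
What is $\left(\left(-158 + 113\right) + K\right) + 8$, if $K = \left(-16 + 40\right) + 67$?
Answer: $54$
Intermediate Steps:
$K = 91$ ($K = 24 + 67 = 91$)
$\left(\left(-158 + 113\right) + K\right) + 8 = \left(\left(-158 + 113\right) + 91\right) + 8 = \left(-45 + 91\right) + 8 = 46 + 8 = 54$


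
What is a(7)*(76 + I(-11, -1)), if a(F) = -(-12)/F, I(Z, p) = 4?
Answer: 960/7 ≈ 137.14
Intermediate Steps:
a(F) = 12/F
a(7)*(76 + I(-11, -1)) = (12/7)*(76 + 4) = (12*(1/7))*80 = (12/7)*80 = 960/7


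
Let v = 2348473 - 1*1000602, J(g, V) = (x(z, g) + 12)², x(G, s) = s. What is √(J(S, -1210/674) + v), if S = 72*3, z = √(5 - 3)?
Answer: √1399855 ≈ 1183.2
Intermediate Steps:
z = √2 ≈ 1.4142
S = 216
J(g, V) = (12 + g)² (J(g, V) = (g + 12)² = (12 + g)²)
v = 1347871 (v = 2348473 - 1000602 = 1347871)
√(J(S, -1210/674) + v) = √((12 + 216)² + 1347871) = √(228² + 1347871) = √(51984 + 1347871) = √1399855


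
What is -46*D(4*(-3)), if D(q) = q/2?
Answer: 276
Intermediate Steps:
D(q) = q/2 (D(q) = q*(½) = q/2)
-46*D(4*(-3)) = -23*4*(-3) = -23*(-12) = -46*(-6) = 276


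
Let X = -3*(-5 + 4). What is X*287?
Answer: 861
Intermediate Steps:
X = 3 (X = -3*(-1) = 3)
X*287 = 3*287 = 861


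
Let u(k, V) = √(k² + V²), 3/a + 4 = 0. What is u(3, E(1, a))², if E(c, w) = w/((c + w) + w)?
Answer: 45/4 ≈ 11.250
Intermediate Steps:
a = -¾ (a = 3/(-4 + 0) = 3/(-4) = 3*(-¼) = -¾ ≈ -0.75000)
E(c, w) = w/(c + 2*w)
u(k, V) = √(V² + k²)
u(3, E(1, a))² = (√((-3/(4*(1 + 2*(-¾))))² + 3²))² = (√((-3/(4*(1 - 3/2)))² + 9))² = (√((-3/(4*(-½)))² + 9))² = (√((-¾*(-2))² + 9))² = (√((3/2)² + 9))² = (√(9/4 + 9))² = (√(45/4))² = (3*√5/2)² = 45/4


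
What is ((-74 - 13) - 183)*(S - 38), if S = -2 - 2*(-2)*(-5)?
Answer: 16200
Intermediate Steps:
S = -22 (S = -2 + 4*(-5) = -2 - 20 = -22)
((-74 - 13) - 183)*(S - 38) = ((-74 - 13) - 183)*(-22 - 38) = (-87 - 183)*(-60) = -270*(-60) = 16200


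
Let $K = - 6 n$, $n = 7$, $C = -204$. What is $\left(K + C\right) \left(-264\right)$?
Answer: $64944$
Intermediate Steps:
$K = -42$ ($K = \left(-6\right) 7 = -42$)
$\left(K + C\right) \left(-264\right) = \left(-42 - 204\right) \left(-264\right) = \left(-246\right) \left(-264\right) = 64944$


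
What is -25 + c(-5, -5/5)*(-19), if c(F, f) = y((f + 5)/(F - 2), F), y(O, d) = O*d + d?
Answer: 110/7 ≈ 15.714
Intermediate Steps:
y(O, d) = d + O*d
c(F, f) = F*(1 + (5 + f)/(-2 + F)) (c(F, f) = F*(1 + (f + 5)/(F - 2)) = F*(1 + (5 + f)/(-2 + F)))
-25 + c(-5, -5/5)*(-19) = -25 - 5*(3 - 5 - 5/5)/(-2 - 5)*(-19) = -25 - 5*(3 - 5 - 5*⅕)/(-7)*(-19) = -25 - 5*(-⅐)*(3 - 5 - 1)*(-19) = -25 - 5*(-⅐)*(-3)*(-19) = -25 - 15/7*(-19) = -25 + 285/7 = 110/7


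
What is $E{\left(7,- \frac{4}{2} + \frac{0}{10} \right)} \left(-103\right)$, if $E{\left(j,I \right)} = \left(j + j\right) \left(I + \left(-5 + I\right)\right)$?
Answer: $12978$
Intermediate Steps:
$E{\left(j,I \right)} = 2 j \left(-5 + 2 I\right)$
$E{\left(7,- \frac{4}{2} + \frac{0}{10} \right)} \left(-103\right) = 2 \cdot 7 \left(-5 + 2 \left(- \frac{4}{2} + \frac{0}{10}\right)\right) \left(-103\right) = 2 \cdot 7 \left(-5 + 2 \left(\left(-4\right) \frac{1}{2} + 0 \cdot \frac{1}{10}\right)\right) \left(-103\right) = 2 \cdot 7 \left(-5 + 2 \left(-2 + 0\right)\right) \left(-103\right) = 2 \cdot 7 \left(-5 + 2 \left(-2\right)\right) \left(-103\right) = 2 \cdot 7 \left(-5 - 4\right) \left(-103\right) = 2 \cdot 7 \left(-9\right) \left(-103\right) = \left(-126\right) \left(-103\right) = 12978$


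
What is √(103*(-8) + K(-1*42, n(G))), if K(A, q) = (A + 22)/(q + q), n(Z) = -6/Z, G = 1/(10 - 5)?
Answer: I*√7413/3 ≈ 28.7*I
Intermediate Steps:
G = ⅕ (G = 1/5 = ⅕ ≈ 0.20000)
K(A, q) = (22 + A)/(2*q) (K(A, q) = (22 + A)/((2*q)) = (22 + A)*(1/(2*q)) = (22 + A)/(2*q))
√(103*(-8) + K(-1*42, n(G))) = √(103*(-8) + (22 - 1*42)/(2*((-6/⅕)))) = √(-824 + (22 - 42)/(2*((-6*5)))) = √(-824 + (½)*(-20)/(-30)) = √(-824 + (½)*(-1/30)*(-20)) = √(-824 + ⅓) = √(-2471/3) = I*√7413/3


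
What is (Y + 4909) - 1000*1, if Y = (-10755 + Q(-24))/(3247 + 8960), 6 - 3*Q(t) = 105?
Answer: 15902125/4069 ≈ 3908.1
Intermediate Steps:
Q(t) = -33 (Q(t) = 2 - ⅓*105 = 2 - 35 = -33)
Y = -3596/4069 (Y = (-10755 - 33)/(3247 + 8960) = -10788/12207 = -10788*1/12207 = -3596/4069 ≈ -0.88375)
(Y + 4909) - 1000*1 = (-3596/4069 + 4909) - 1000*1 = 19971125/4069 - 1000 = 15902125/4069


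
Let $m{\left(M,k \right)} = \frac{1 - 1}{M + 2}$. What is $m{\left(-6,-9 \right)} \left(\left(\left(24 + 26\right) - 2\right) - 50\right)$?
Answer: $0$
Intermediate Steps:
$m{\left(M,k \right)} = 0$ ($m{\left(M,k \right)} = \frac{0}{2 + M} = 0$)
$m{\left(-6,-9 \right)} \left(\left(\left(24 + 26\right) - 2\right) - 50\right) = 0 \left(\left(\left(24 + 26\right) - 2\right) - 50\right) = 0 \left(\left(50 - 2\right) - 50\right) = 0 \left(48 - 50\right) = 0 \left(-2\right) = 0$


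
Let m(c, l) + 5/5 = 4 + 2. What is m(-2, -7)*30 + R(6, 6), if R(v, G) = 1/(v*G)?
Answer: 5401/36 ≈ 150.03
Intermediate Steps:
m(c, l) = 5 (m(c, l) = -1 + (4 + 2) = -1 + 6 = 5)
R(v, G) = 1/(G*v)
m(-2, -7)*30 + R(6, 6) = 5*30 + 1/(6*6) = 150 + (⅙)*(⅙) = 150 + 1/36 = 5401/36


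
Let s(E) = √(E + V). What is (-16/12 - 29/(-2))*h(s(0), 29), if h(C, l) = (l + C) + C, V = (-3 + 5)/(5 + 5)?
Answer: 2291/6 + 79*√5/15 ≈ 393.61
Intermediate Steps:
V = ⅕ (V = 2/10 = 2*(⅒) = ⅕ ≈ 0.20000)
s(E) = √(⅕ + E) (s(E) = √(E + ⅕) = √(⅕ + E))
h(C, l) = l + 2*C (h(C, l) = (C + l) + C = l + 2*C)
(-16/12 - 29/(-2))*h(s(0), 29) = (-16/12 - 29/(-2))*(29 + 2*(√(5 + 25*0)/5)) = (-16*1/12 - 29*(-½))*(29 + 2*(√(5 + 0)/5)) = (-4/3 + 29/2)*(29 + 2*(√5/5)) = 79*(29 + 2*√5/5)/6 = 2291/6 + 79*√5/15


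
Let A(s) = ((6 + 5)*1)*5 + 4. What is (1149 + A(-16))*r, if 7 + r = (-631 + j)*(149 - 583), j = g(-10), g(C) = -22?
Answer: 342341160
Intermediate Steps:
j = -22
A(s) = 59 (A(s) = (11*1)*5 + 4 = 11*5 + 4 = 55 + 4 = 59)
r = 283395 (r = -7 + (-631 - 22)*(149 - 583) = -7 - 653*(-434) = -7 + 283402 = 283395)
(1149 + A(-16))*r = (1149 + 59)*283395 = 1208*283395 = 342341160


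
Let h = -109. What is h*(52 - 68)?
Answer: 1744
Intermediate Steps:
h*(52 - 68) = -109*(52 - 68) = -109*(-16) = 1744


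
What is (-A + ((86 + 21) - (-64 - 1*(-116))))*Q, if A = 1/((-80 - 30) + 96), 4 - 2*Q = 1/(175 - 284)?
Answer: 336927/3052 ≈ 110.40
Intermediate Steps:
Q = 437/218 (Q = 2 - 1/(2*(175 - 284)) = 2 - 1/2/(-109) = 2 - 1/2*(-1/109) = 2 + 1/218 = 437/218 ≈ 2.0046)
A = -1/14 (A = 1/(-110 + 96) = 1/(-14) = -1/14 ≈ -0.071429)
(-A + ((86 + 21) - (-64 - 1*(-116))))*Q = (-1*(-1/14) + ((86 + 21) - (-64 - 1*(-116))))*(437/218) = (1/14 + (107 - (-64 + 116)))*(437/218) = (1/14 + (107 - 1*52))*(437/218) = (1/14 + (107 - 52))*(437/218) = (1/14 + 55)*(437/218) = (771/14)*(437/218) = 336927/3052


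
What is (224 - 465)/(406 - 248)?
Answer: -241/158 ≈ -1.5253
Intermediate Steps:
(224 - 465)/(406 - 248) = -241/158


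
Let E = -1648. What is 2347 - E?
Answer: 3995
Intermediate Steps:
2347 - E = 2347 - 1*(-1648) = 2347 + 1648 = 3995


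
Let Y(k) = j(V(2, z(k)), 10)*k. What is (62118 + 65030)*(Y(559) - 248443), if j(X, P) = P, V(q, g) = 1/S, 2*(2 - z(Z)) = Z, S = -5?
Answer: -30878273244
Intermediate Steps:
z(Z) = 2 - Z/2
V(q, g) = -⅕ (V(q, g) = 1/(-5) = -⅕)
Y(k) = 10*k
(62118 + 65030)*(Y(559) - 248443) = (62118 + 65030)*(10*559 - 248443) = 127148*(5590 - 248443) = 127148*(-242853) = -30878273244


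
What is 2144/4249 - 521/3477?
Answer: 5240959/14773773 ≈ 0.35475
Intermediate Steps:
2144/4249 - 521/3477 = 5240959/14773773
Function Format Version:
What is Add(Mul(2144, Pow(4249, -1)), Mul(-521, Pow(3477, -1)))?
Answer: Rational(5240959, 14773773) ≈ 0.35475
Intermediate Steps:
Add(Mul(2144, Pow(4249, -1)), Mul(-521, Pow(3477, -1))) = Add(Mul(2144, Rational(1, 4249)), Mul(-521, Rational(1, 3477))) = Add(Rational(2144, 4249), Rational(-521, 3477)) = Rational(5240959, 14773773)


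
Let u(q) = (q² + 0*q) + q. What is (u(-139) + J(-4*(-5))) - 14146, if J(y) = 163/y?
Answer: 100883/20 ≈ 5044.1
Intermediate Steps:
u(q) = q + q² (u(q) = (q² + 0) + q = q² + q = q + q²)
(u(-139) + J(-4*(-5))) - 14146 = (-139*(1 - 139) + 163/((-4*(-5)))) - 14146 = (-139*(-138) + 163/20) - 14146 = (19182 + 163*(1/20)) - 14146 = (19182 + 163/20) - 14146 = 383803/20 - 14146 = 100883/20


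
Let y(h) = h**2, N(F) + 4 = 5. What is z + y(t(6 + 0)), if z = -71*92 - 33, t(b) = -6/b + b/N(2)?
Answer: -6540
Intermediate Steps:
N(F) = 1 (N(F) = -4 + 5 = 1)
t(b) = b - 6/b (t(b) = -6/b + b/1 = -6/b + b*1 = -6/b + b = b - 6/b)
z = -6565 (z = -6532 - 33 = -6565)
z + y(t(6 + 0)) = -6565 + ((6 + 0) - 6/(6 + 0))**2 = -6565 + (6 - 6/6)**2 = -6565 + (6 - 6*1/6)**2 = -6565 + (6 - 1)**2 = -6565 + 5**2 = -6565 + 25 = -6540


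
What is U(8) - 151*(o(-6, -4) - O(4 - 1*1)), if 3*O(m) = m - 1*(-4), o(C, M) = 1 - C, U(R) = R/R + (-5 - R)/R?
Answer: -16927/24 ≈ -705.29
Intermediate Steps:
U(R) = 1 + (-5 - R)/R
O(m) = 4/3 + m/3 (O(m) = (m - 1*(-4))/3 = (m + 4)/3 = (4 + m)/3 = 4/3 + m/3)
U(8) - 151*(o(-6, -4) - O(4 - 1*1)) = -5/8 - 151*((1 - 1*(-6)) - (4/3 + (4 - 1*1)/3)) = -5*⅛ - 151*((1 + 6) - (4/3 + (4 - 1)/3)) = -5/8 - 151*(7 - (4/3 + (⅓)*3)) = -5/8 - 151*(7 - (4/3 + 1)) = -5/8 - 151*(7 - 1*7/3) = -5/8 - 151*(7 - 7/3) = -5/8 - 151*14/3 = -5/8 - 2114/3 = -16927/24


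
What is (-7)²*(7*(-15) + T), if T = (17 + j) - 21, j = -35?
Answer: -7056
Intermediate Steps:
T = -39 (T = (17 - 35) - 21 = -18 - 21 = -39)
(-7)²*(7*(-15) + T) = (-7)²*(7*(-15) - 39) = 49*(-105 - 39) = 49*(-144) = -7056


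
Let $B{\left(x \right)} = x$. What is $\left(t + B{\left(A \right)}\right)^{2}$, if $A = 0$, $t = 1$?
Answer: $1$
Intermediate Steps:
$\left(t + B{\left(A \right)}\right)^{2} = \left(1 + 0\right)^{2} = 1^{2} = 1$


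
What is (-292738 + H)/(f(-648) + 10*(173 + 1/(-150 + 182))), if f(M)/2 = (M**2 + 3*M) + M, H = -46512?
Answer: -5428000/13381669 ≈ -0.40563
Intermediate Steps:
f(M) = 2*M**2 + 8*M (f(M) = 2*((M**2 + 3*M) + M) = 2*(M**2 + 4*M) = 2*M**2 + 8*M)
(-292738 + H)/(f(-648) + 10*(173 + 1/(-150 + 182))) = (-292738 - 46512)/(2*(-648)*(4 - 648) + 10*(173 + 1/(-150 + 182))) = -339250/(2*(-648)*(-644) + 10*(173 + 1/32)) = -339250/(834624 + 10*(173 + 1/32)) = -339250/(834624 + 10*(5537/32)) = -339250/(834624 + 27685/16) = -339250/13381669/16 = -339250*16/13381669 = -5428000/13381669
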